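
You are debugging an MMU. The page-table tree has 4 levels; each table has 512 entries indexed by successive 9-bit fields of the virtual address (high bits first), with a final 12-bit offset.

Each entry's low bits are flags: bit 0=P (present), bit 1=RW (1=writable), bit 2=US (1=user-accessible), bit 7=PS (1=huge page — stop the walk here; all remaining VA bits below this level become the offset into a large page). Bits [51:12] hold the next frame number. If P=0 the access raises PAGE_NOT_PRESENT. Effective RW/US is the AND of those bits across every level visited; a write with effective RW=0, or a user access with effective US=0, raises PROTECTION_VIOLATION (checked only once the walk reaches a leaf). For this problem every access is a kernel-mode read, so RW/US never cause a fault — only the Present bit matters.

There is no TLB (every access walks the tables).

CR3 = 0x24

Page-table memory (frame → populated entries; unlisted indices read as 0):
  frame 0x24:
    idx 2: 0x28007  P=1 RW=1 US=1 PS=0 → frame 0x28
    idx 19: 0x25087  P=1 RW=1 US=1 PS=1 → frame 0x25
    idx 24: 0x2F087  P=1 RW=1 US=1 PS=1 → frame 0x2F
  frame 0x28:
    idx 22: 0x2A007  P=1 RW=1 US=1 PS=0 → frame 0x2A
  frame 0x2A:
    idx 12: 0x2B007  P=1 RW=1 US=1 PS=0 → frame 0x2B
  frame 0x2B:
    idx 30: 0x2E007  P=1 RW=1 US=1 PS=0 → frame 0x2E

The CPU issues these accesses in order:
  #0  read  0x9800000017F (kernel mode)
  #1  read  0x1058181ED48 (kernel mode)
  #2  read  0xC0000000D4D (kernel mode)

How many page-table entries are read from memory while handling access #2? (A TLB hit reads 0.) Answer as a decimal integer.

Walk each access:
#0 VA=0x9800000017F (r,kernel):
  L0 @0x24[19] → 0x25087  P=1,RW=1,US=1,PS=1
  → PA=0x2517F (huge @L0)  (1 entries read)
#1 VA=0x1058181ED48 (r,kernel):
  L0 @0x24[2] → 0x28007  P=1,RW=1,US=1,PS=0
  L1 @0x28[22] → 0x2A007  P=1,RW=1,US=1,PS=0
  L2 @0x2A[12] → 0x2B007  P=1,RW=1,US=1,PS=0
  L3 @0x2B[30] → 0x2E007  P=1,RW=1,US=1,PS=0
  → PA=0x2ED48  (4 entries read)
#2 VA=0xC0000000D4D (r,kernel):
  L0 @0x24[24] → 0x2F087  P=1,RW=1,US=1,PS=1
  → PA=0x2FD4D (huge @L0)  (1 entries read)

Entries read for #2: 1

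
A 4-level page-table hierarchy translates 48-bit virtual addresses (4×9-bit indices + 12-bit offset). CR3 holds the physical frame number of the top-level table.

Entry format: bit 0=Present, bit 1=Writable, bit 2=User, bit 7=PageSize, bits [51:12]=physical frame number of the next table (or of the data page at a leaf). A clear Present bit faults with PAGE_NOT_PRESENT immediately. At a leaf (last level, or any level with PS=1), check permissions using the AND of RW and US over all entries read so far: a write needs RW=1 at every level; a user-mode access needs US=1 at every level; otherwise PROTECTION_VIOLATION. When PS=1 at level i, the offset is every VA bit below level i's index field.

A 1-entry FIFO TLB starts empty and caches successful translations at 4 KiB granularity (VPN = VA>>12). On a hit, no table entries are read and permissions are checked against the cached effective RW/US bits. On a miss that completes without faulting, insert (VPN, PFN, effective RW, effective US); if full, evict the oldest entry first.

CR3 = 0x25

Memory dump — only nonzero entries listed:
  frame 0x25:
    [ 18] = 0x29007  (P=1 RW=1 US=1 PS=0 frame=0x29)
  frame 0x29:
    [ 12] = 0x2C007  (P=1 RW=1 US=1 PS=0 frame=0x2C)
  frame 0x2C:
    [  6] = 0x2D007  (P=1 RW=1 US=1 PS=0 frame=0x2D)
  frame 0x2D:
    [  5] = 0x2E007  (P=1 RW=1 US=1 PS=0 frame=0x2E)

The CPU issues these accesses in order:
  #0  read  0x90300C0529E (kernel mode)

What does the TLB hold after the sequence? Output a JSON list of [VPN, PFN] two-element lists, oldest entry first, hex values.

Walk each access:
#0 VA=0x90300C0529E (r,kernel):
  L0: frame=0x25 idx=18 entry=0x29007 [P=1 RW=1 US=1 PS=0]
  L1: frame=0x29 idx=12 entry=0x2C007 [P=1 RW=1 US=1 PS=0]
  L2: frame=0x2C idx=6 entry=0x2D007 [P=1 RW=1 US=1 PS=0]
  L3: frame=0x2D idx=5 entry=0x2E007 [P=1 RW=1 US=1 PS=0]
  ⇒ phys 0x2E29E  [4 reads]

TLB: [["0x90300C05", "0x2E"]]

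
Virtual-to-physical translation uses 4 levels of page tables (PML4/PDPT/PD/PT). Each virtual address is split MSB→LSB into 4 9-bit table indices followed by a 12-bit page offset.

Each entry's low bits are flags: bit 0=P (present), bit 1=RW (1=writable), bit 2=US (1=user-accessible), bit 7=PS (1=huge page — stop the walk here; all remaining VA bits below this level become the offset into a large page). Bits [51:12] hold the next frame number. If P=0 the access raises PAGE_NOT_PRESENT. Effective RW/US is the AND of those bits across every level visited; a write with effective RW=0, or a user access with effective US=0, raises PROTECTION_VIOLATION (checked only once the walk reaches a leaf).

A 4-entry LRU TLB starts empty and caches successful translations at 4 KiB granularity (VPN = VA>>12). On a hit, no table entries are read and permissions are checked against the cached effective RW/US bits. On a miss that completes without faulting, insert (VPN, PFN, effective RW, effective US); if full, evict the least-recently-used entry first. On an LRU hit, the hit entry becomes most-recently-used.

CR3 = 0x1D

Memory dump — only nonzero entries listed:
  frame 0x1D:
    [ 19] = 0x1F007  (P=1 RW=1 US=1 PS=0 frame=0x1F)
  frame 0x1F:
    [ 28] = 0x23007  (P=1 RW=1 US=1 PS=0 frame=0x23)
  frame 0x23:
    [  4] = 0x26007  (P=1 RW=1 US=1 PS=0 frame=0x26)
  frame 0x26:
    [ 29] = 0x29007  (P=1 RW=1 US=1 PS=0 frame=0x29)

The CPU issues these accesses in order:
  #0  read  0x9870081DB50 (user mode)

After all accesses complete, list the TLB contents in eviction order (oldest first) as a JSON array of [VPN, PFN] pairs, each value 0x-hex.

Walk each access:
#0 VA=0x9870081DB50 (r,user):
  [0] read 0x1D idx=19: raw=0x1F007 flags P=1 W=1 U=1 S=0
  [1] read 0x1F idx=28: raw=0x23007 flags P=1 W=1 U=1 S=0
  [2] read 0x23 idx=4: raw=0x26007 flags P=1 W=1 U=1 S=0
  [3] read 0x26 idx=29: raw=0x29007 flags P=1 W=1 U=1 S=0
  ⇒ phys 0x29B50  [4 reads]

TLB: [["0x9870081D", "0x29"]]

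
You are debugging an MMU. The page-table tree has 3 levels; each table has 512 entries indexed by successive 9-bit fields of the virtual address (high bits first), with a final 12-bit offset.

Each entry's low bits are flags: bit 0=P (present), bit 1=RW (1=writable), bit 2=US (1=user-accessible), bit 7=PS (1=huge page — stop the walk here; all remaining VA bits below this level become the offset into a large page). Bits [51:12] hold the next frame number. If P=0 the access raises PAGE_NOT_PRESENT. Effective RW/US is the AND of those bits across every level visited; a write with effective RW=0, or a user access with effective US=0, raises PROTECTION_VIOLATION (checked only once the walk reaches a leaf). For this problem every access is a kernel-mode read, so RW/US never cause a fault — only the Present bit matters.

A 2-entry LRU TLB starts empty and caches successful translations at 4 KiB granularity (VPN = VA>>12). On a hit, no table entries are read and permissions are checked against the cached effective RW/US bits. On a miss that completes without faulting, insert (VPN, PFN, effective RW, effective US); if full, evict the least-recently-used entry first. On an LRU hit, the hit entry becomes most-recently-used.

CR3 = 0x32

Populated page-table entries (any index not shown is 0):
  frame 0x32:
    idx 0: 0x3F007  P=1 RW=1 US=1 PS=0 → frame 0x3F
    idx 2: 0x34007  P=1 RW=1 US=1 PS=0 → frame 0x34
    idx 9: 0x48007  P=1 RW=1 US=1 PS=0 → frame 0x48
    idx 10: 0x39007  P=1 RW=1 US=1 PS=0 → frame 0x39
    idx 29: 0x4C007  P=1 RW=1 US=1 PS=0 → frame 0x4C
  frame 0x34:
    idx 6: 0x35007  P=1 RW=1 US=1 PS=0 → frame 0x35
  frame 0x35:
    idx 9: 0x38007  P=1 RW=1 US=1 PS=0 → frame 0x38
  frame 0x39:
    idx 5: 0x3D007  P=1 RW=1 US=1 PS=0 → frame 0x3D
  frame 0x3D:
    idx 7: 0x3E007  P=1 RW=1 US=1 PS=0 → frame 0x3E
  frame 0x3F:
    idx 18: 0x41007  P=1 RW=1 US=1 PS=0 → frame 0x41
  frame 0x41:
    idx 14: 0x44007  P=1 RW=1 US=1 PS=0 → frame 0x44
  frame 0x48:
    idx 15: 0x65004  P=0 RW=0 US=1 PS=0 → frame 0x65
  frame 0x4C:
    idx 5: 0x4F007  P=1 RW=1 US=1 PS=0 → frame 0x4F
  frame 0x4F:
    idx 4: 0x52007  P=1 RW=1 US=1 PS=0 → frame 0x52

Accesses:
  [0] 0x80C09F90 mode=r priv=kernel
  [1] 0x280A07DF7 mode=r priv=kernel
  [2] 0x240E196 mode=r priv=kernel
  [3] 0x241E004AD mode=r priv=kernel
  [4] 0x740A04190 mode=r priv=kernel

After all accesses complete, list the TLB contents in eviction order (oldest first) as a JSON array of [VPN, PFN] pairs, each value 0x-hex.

Per-access translation:
#0 VA=0x80C09F90 (r,kernel):
  [0] read 0x32 idx=2: raw=0x34007 flags P=1 W=1 U=1 S=0
  [1] read 0x34 idx=6: raw=0x35007 flags P=1 W=1 U=1 S=0
  [2] read 0x35 idx=9: raw=0x38007 flags P=1 W=1 U=1 S=0
  ⇒ phys 0x38F90  [3 reads]
#1 VA=0x280A07DF7 (r,kernel):
  [0] read 0x32 idx=10: raw=0x39007 flags P=1 W=1 U=1 S=0
  [1] read 0x39 idx=5: raw=0x3D007 flags P=1 W=1 U=1 S=0
  [2] read 0x3D idx=7: raw=0x3E007 flags P=1 W=1 U=1 S=0
  ⇒ phys 0x3EDF7  [3 reads]
#2 VA=0x240E196 (r,kernel):
  [0] read 0x32 idx=0: raw=0x3F007 flags P=1 W=1 U=1 S=0
  [1] read 0x3F idx=18: raw=0x41007 flags P=1 W=1 U=1 S=0
  [2] read 0x41 idx=14: raw=0x44007 flags P=1 W=1 U=1 S=0
  ⇒ phys 0x44196  [3 reads]
#3 VA=0x241E004AD (r,kernel):
  [0] read 0x32 idx=9: raw=0x48007 flags P=1 W=1 U=1 S=0
  [1] read 0x48 idx=15: raw=0x65004 flags P=0 W=0 U=1 S=0
  ⇒ fault: PAGE_NOT_PRESENT  — 2 lookups
#4 VA=0x740A04190 (r,kernel):
  [0] read 0x32 idx=29: raw=0x4C007 flags P=1 W=1 U=1 S=0
  [1] read 0x4C idx=5: raw=0x4F007 flags P=1 W=1 U=1 S=0
  [2] read 0x4F idx=4: raw=0x52007 flags P=1 W=1 U=1 S=0
  ⇒ phys 0x52190  [3 reads]

TLB: [["0x240E", "0x44"], ["0x740A04", "0x52"]]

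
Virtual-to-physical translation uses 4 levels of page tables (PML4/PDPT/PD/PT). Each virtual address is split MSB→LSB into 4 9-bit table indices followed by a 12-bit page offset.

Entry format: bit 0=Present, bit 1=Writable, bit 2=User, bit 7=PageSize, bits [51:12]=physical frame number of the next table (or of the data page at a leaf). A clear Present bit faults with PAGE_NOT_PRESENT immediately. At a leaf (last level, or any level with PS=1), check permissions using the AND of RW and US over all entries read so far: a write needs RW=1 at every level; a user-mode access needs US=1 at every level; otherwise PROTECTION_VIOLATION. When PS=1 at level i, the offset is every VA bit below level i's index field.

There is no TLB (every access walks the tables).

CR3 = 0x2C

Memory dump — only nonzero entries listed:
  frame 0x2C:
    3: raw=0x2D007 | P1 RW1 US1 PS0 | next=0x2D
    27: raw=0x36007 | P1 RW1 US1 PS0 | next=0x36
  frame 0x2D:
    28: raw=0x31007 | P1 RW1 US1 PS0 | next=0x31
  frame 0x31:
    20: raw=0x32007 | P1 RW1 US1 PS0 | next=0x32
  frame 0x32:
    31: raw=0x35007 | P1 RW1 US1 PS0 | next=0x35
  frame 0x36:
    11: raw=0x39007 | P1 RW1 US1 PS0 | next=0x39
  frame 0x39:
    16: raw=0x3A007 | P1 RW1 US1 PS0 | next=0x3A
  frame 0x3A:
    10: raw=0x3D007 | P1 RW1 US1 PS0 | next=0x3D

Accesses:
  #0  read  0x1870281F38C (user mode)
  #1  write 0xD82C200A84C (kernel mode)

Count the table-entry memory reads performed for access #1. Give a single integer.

Per-access translation:
#0 VA=0x1870281F38C (r,user):
  L0 @0x2C[3] → 0x2D007  P=1,RW=1,US=1,PS=0
  L1 @0x2D[28] → 0x31007  P=1,RW=1,US=1,PS=0
  L2 @0x31[20] → 0x32007  P=1,RW=1,US=1,PS=0
  L3 @0x32[31] → 0x35007  P=1,RW=1,US=1,PS=0
  ⇒ phys 0x3538C  [4 reads]
#1 VA=0xD82C200A84C (w,kernel):
  L0 @0x2C[27] → 0x36007  P=1,RW=1,US=1,PS=0
  L1 @0x36[11] → 0x39007  P=1,RW=1,US=1,PS=0
  L2 @0x39[16] → 0x3A007  P=1,RW=1,US=1,PS=0
  L3 @0x3A[10] → 0x3D007  P=1,RW=1,US=1,PS=0
  ⇒ phys 0x3D84C  [4 reads]

Entries read for #1: 4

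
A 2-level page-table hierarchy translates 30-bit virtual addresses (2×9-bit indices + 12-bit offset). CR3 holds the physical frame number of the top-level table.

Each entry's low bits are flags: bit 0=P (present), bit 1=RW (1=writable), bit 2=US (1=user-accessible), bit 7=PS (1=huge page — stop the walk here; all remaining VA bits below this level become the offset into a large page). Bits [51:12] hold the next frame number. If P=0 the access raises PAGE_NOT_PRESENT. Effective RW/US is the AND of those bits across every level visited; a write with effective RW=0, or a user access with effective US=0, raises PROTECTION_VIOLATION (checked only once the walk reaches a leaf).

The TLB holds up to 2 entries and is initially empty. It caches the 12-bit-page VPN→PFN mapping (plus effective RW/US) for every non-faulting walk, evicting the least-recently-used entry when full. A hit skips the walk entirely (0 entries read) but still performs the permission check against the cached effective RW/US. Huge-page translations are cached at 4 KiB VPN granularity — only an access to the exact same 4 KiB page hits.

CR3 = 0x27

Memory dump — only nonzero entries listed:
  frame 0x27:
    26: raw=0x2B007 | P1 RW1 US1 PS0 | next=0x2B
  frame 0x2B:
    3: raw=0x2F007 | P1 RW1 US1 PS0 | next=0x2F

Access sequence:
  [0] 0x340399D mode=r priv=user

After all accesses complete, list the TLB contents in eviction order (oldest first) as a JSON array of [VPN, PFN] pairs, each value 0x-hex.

Walk each access:
#0 VA=0x340399D (r,user):
  lvl0: tbl 0x27, slot 26 ⇒ 0x2B007 (P1/RW1/US1/PS0)
  lvl1: tbl 0x2B, slot 3 ⇒ 0x2F007 (P1/RW1/US1/PS0)
  ⇒ phys 0x2F99D  [2 reads]

TLB: [["0x3403", "0x2F"]]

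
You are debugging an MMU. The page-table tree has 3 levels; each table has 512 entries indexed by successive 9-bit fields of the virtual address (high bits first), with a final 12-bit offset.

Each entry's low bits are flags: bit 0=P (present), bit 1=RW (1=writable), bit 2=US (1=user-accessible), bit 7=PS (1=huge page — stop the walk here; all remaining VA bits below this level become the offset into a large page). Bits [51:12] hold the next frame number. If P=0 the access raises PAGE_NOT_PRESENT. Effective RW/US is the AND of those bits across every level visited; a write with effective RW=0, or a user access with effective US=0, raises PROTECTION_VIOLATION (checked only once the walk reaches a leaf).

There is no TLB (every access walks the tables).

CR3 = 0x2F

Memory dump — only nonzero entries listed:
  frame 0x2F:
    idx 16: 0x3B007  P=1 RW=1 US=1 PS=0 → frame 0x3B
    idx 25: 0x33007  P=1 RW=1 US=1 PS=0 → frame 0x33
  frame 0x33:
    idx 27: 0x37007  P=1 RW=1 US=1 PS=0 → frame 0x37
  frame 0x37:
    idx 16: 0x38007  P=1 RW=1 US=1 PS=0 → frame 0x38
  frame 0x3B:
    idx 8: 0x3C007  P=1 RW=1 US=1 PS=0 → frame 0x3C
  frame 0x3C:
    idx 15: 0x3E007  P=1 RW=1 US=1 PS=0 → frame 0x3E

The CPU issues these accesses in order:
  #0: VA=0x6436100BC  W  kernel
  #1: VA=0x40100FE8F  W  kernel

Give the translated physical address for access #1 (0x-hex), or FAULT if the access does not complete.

Per-access translation:
#0 VA=0x6436100BC (w,kernel):
  L0: frame=0x2F idx=25 entry=0x33007 [P=1 RW=1 US=1 PS=0]
  L1: frame=0x33 idx=27 entry=0x37007 [P=1 RW=1 US=1 PS=0]
  L2: frame=0x37 idx=16 entry=0x38007 [P=1 RW=1 US=1 PS=0]
  ⇒ phys 0x380BC  [3 reads]
#1 VA=0x40100FE8F (w,kernel):
  L0: frame=0x2F idx=16 entry=0x3B007 [P=1 RW=1 US=1 PS=0]
  L1: frame=0x3B idx=8 entry=0x3C007 [P=1 RW=1 US=1 PS=0]
  L2: frame=0x3C idx=15 entry=0x3E007 [P=1 RW=1 US=1 PS=0]
  ⇒ phys 0x3EE8F  [3 reads]

Access #1 PA: 0x3EE8F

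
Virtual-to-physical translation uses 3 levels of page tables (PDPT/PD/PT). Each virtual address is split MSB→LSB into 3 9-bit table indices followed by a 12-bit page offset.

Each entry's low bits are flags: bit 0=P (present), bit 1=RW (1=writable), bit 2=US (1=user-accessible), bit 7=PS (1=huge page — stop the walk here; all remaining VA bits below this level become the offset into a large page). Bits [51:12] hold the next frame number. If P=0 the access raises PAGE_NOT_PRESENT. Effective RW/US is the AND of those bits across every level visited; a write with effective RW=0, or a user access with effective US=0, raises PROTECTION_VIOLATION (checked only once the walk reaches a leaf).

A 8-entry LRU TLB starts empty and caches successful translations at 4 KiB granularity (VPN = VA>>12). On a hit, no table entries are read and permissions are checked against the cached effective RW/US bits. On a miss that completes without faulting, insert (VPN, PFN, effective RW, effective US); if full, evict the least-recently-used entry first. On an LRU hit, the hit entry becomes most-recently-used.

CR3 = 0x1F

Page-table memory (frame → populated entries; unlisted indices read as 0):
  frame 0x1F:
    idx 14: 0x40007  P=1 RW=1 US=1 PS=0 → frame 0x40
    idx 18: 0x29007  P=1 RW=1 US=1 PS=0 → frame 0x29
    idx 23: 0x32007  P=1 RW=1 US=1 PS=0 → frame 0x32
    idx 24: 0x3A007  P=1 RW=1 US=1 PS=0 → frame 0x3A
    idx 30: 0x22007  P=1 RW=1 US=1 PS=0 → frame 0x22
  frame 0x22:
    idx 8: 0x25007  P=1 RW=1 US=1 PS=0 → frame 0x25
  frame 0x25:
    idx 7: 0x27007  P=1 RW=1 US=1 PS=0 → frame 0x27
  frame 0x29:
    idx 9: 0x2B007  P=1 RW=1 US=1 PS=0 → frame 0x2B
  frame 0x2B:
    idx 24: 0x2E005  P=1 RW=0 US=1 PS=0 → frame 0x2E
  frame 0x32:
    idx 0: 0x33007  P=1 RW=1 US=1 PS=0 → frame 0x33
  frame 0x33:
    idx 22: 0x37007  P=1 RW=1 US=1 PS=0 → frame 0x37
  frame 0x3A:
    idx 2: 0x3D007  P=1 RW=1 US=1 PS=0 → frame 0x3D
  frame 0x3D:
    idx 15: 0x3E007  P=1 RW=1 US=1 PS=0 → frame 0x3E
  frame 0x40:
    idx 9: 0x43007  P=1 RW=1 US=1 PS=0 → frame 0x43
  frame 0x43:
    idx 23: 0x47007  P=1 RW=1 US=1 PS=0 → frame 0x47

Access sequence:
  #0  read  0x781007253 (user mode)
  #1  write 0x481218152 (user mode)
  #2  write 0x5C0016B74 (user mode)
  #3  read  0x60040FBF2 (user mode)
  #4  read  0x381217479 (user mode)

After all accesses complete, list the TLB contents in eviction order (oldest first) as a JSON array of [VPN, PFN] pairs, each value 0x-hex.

Trace:
#0 VA=0x781007253 (r,user):
  lvl0: tbl 0x1F, slot 30 ⇒ 0x22007 (P1/RW1/US1/PS0)
  lvl1: tbl 0x22, slot 8 ⇒ 0x25007 (P1/RW1/US1/PS0)
  lvl2: tbl 0x25, slot 7 ⇒ 0x27007 (P1/RW1/US1/PS0)
  ⇒ phys 0x27253  [3 reads]
#1 VA=0x481218152 (w,user):
  lvl0: tbl 0x1F, slot 18 ⇒ 0x29007 (P1/RW1/US1/PS0)
  lvl1: tbl 0x29, slot 9 ⇒ 0x2B007 (P1/RW1/US1/PS0)
  lvl2: tbl 0x2B, slot 24 ⇒ 0x2E005 (P1/RW0/US1/PS0)
  ⇒ fault: PROTECTION_VIOLATION  — 3 lookups
#2 VA=0x5C0016B74 (w,user):
  lvl0: tbl 0x1F, slot 23 ⇒ 0x32007 (P1/RW1/US1/PS0)
  lvl1: tbl 0x32, slot 0 ⇒ 0x33007 (P1/RW1/US1/PS0)
  lvl2: tbl 0x33, slot 22 ⇒ 0x37007 (P1/RW1/US1/PS0)
  ⇒ phys 0x37B74  [3 reads]
#3 VA=0x60040FBF2 (r,user):
  lvl0: tbl 0x1F, slot 24 ⇒ 0x3A007 (P1/RW1/US1/PS0)
  lvl1: tbl 0x3A, slot 2 ⇒ 0x3D007 (P1/RW1/US1/PS0)
  lvl2: tbl 0x3D, slot 15 ⇒ 0x3E007 (P1/RW1/US1/PS0)
  ⇒ phys 0x3EBF2  [3 reads]
#4 VA=0x381217479 (r,user):
  lvl0: tbl 0x1F, slot 14 ⇒ 0x40007 (P1/RW1/US1/PS0)
  lvl1: tbl 0x40, slot 9 ⇒ 0x43007 (P1/RW1/US1/PS0)
  lvl2: tbl 0x43, slot 23 ⇒ 0x47007 (P1/RW1/US1/PS0)
  ⇒ phys 0x47479  [3 reads]

TLB: [["0x781007", "0x27"], ["0x5C0016", "0x37"], ["0x60040F", "0x3E"], ["0x381217", "0x47"]]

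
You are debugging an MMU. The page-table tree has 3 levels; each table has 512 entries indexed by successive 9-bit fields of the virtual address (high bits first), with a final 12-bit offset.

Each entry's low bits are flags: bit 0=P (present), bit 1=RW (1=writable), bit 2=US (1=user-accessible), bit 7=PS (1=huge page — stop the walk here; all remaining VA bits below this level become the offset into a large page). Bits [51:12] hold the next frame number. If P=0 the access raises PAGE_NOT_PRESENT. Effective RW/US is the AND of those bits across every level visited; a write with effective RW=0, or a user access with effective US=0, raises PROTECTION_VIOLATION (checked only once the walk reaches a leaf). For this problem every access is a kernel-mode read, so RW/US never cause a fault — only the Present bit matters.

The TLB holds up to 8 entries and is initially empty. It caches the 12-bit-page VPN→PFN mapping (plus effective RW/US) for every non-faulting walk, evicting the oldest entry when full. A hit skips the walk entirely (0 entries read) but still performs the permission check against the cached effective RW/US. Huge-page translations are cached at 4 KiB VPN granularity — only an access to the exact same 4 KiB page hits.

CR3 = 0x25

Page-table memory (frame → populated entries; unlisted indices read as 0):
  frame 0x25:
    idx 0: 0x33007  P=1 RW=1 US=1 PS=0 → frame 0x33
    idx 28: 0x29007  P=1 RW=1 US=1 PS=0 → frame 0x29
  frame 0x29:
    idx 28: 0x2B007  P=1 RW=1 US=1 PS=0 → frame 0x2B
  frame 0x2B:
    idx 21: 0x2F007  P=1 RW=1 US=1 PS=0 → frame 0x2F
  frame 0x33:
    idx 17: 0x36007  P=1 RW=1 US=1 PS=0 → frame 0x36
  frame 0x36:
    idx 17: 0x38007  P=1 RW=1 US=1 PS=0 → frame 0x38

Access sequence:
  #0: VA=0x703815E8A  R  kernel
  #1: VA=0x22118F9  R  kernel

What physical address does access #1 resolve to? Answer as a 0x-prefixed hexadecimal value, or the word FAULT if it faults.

Per-access translation:
#0 VA=0x703815E8A (r,kernel):
  lvl0: tbl 0x25, slot 28 ⇒ 0x29007 (P1/RW1/US1/PS0)
  lvl1: tbl 0x29, slot 28 ⇒ 0x2B007 (P1/RW1/US1/PS0)
  lvl2: tbl 0x2B, slot 21 ⇒ 0x2F007 (P1/RW1/US1/PS0)
  ⇒ phys 0x2FE8A  [3 reads]
#1 VA=0x22118F9 (r,kernel):
  lvl0: tbl 0x25, slot 0 ⇒ 0x33007 (P1/RW1/US1/PS0)
  lvl1: tbl 0x33, slot 17 ⇒ 0x36007 (P1/RW1/US1/PS0)
  lvl2: tbl 0x36, slot 17 ⇒ 0x38007 (P1/RW1/US1/PS0)
  ⇒ phys 0x388F9  [3 reads]

Access #1 PA: 0x388F9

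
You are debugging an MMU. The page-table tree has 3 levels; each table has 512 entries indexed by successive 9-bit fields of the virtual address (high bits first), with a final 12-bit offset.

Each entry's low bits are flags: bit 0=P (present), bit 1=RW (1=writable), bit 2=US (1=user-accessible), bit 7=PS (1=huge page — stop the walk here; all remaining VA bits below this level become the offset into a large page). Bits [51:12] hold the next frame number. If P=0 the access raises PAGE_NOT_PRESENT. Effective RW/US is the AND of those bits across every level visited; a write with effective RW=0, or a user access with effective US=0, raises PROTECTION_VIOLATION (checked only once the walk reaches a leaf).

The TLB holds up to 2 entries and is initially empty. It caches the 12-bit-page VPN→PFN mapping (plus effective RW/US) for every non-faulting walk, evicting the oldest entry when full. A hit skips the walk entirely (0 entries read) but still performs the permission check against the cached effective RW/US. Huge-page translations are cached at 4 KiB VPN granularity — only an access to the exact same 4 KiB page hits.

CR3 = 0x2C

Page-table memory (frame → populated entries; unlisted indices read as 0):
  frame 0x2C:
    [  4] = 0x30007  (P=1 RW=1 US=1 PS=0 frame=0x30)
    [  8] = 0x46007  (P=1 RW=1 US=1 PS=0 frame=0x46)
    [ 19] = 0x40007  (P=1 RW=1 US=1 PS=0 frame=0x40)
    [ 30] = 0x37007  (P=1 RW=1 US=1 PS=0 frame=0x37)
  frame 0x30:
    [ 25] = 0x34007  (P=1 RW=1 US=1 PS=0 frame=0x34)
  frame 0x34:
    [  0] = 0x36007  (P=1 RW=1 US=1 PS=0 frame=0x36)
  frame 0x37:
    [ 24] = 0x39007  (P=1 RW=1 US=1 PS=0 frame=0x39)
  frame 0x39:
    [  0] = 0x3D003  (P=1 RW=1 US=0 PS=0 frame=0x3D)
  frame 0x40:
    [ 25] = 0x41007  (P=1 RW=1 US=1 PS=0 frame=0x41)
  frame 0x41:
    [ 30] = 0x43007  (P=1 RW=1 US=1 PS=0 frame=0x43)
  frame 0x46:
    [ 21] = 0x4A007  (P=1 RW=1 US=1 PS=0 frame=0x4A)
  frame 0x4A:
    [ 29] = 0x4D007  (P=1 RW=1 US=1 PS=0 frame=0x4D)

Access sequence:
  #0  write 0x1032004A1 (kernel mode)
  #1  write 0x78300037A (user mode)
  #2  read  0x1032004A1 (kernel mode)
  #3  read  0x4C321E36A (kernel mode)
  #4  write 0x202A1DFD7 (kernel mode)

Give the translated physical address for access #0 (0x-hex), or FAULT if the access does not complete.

Trace:
#0 VA=0x1032004A1 (w,kernel):
  L0: frame=0x2C idx=4 entry=0x30007 [P=1 RW=1 US=1 PS=0]
  L1: frame=0x30 idx=25 entry=0x34007 [P=1 RW=1 US=1 PS=0]
  L2: frame=0x34 idx=0 entry=0x36007 [P=1 RW=1 US=1 PS=0]
  ✓ 0x364A1  — 3 lookups
#1 VA=0x78300037A (w,user):
  L0: frame=0x2C idx=30 entry=0x37007 [P=1 RW=1 US=1 PS=0]
  L1: frame=0x37 idx=24 entry=0x39007 [P=1 RW=1 US=1 PS=0]
  L2: frame=0x39 idx=0 entry=0x3D003 [P=1 RW=1 US=0 PS=0]
  ✗ PROTECTION_VIOLATION  [3 reads]
#2 VA=0x1032004A1 (r,kernel):
  TLB hit vpn=0x103200 → PA=0x364A1
#3 VA=0x4C321E36A (r,kernel):
  L0: frame=0x2C idx=19 entry=0x40007 [P=1 RW=1 US=1 PS=0]
  L1: frame=0x40 idx=25 entry=0x41007 [P=1 RW=1 US=1 PS=0]
  L2: frame=0x41 idx=30 entry=0x43007 [P=1 RW=1 US=1 PS=0]
  ✓ 0x4336A  — 3 lookups
#4 VA=0x202A1DFD7 (w,kernel):
  L0: frame=0x2C idx=8 entry=0x46007 [P=1 RW=1 US=1 PS=0]
  L1: frame=0x46 idx=21 entry=0x4A007 [P=1 RW=1 US=1 PS=0]
  L2: frame=0x4A idx=29 entry=0x4D007 [P=1 RW=1 US=1 PS=0]
  ✓ 0x4DFD7  — 3 lookups

Access #0 PA: 0x364A1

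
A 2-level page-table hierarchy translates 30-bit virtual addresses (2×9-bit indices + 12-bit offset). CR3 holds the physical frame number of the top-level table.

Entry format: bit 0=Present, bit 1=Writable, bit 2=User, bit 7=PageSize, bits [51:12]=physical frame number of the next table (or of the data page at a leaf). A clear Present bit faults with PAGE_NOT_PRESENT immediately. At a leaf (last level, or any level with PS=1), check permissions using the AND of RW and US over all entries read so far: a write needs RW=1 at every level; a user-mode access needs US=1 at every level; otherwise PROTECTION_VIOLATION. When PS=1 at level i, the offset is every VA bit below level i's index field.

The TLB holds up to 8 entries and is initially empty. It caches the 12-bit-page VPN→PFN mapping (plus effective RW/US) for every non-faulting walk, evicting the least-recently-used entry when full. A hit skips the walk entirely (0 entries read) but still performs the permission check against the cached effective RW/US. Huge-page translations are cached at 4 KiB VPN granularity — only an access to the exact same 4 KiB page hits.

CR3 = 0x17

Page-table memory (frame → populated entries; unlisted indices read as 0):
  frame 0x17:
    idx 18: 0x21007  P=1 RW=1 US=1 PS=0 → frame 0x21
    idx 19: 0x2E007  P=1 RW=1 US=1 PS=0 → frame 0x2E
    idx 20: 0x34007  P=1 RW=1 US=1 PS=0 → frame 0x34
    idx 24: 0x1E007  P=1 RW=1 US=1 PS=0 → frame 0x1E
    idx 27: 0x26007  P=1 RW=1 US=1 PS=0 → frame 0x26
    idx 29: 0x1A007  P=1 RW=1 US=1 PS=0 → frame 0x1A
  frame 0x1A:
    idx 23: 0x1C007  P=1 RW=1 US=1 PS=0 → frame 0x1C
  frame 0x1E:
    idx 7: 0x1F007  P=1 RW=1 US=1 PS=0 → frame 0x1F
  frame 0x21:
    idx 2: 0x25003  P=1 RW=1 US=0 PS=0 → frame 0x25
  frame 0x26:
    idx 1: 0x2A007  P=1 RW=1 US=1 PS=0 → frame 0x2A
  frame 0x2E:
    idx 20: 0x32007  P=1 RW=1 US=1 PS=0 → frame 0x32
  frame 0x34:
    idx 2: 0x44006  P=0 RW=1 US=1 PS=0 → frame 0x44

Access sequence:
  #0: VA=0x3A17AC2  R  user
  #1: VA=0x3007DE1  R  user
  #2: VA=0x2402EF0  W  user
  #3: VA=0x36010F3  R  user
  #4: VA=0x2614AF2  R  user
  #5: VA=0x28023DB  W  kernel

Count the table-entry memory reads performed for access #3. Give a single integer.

Per-access translation:
#0 VA=0x3A17AC2 (r,user):
  lvl0: tbl 0x17, slot 29 ⇒ 0x1A007 (P1/RW1/US1/PS0)
  lvl1: tbl 0x1A, slot 23 ⇒ 0x1C007 (P1/RW1/US1/PS0)
  → PA=0x1CAC2  (2 entries read)
#1 VA=0x3007DE1 (r,user):
  lvl0: tbl 0x17, slot 24 ⇒ 0x1E007 (P1/RW1/US1/PS0)
  lvl1: tbl 0x1E, slot 7 ⇒ 0x1F007 (P1/RW1/US1/PS0)
  → PA=0x1FDE1  (2 entries read)
#2 VA=0x2402EF0 (w,user):
  lvl0: tbl 0x17, slot 18 ⇒ 0x21007 (P1/RW1/US1/PS0)
  lvl1: tbl 0x21, slot 2 ⇒ 0x25003 (P1/RW1/US0/PS0)
  ✗ PROTECTION_VIOLATION  [2 reads]
#3 VA=0x36010F3 (r,user):
  lvl0: tbl 0x17, slot 27 ⇒ 0x26007 (P1/RW1/US1/PS0)
  lvl1: tbl 0x26, slot 1 ⇒ 0x2A007 (P1/RW1/US1/PS0)
  → PA=0x2A0F3  (2 entries read)
#4 VA=0x2614AF2 (r,user):
  lvl0: tbl 0x17, slot 19 ⇒ 0x2E007 (P1/RW1/US1/PS0)
  lvl1: tbl 0x2E, slot 20 ⇒ 0x32007 (P1/RW1/US1/PS0)
  → PA=0x32AF2  (2 entries read)
#5 VA=0x28023DB (w,kernel):
  lvl0: tbl 0x17, slot 20 ⇒ 0x34007 (P1/RW1/US1/PS0)
  lvl1: tbl 0x34, slot 2 ⇒ 0x44006 (P0/RW1/US1/PS0)
  ✗ PAGE_NOT_PRESENT  [2 reads]

Entries read for #3: 2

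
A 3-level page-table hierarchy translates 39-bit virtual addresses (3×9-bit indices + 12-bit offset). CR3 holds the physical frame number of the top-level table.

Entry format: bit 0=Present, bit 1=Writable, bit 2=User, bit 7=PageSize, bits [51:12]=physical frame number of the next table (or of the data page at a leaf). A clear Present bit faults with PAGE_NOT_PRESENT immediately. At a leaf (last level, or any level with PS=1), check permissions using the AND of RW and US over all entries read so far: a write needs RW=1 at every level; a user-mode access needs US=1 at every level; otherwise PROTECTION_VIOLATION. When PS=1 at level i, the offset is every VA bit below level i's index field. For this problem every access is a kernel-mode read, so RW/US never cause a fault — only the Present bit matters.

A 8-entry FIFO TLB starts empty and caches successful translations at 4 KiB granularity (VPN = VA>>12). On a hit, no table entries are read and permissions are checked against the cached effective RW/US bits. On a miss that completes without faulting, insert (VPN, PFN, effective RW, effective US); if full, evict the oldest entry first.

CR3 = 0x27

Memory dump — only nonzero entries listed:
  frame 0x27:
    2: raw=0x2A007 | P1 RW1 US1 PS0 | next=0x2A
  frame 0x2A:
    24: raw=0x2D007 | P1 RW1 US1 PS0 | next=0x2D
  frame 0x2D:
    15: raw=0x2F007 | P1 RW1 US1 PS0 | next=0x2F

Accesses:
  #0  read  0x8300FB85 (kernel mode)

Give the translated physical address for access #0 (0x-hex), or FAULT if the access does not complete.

Trace:
#0 VA=0x8300FB85 (r,kernel):
  [0] read 0x27 idx=2: raw=0x2A007 flags P=1 W=1 U=1 S=0
  [1] read 0x2A idx=24: raw=0x2D007 flags P=1 W=1 U=1 S=0
  [2] read 0x2D idx=15: raw=0x2F007 flags P=1 W=1 U=1 S=0
  ✓ 0x2FB85  — 3 lookups

Access #0 PA: 0x2FB85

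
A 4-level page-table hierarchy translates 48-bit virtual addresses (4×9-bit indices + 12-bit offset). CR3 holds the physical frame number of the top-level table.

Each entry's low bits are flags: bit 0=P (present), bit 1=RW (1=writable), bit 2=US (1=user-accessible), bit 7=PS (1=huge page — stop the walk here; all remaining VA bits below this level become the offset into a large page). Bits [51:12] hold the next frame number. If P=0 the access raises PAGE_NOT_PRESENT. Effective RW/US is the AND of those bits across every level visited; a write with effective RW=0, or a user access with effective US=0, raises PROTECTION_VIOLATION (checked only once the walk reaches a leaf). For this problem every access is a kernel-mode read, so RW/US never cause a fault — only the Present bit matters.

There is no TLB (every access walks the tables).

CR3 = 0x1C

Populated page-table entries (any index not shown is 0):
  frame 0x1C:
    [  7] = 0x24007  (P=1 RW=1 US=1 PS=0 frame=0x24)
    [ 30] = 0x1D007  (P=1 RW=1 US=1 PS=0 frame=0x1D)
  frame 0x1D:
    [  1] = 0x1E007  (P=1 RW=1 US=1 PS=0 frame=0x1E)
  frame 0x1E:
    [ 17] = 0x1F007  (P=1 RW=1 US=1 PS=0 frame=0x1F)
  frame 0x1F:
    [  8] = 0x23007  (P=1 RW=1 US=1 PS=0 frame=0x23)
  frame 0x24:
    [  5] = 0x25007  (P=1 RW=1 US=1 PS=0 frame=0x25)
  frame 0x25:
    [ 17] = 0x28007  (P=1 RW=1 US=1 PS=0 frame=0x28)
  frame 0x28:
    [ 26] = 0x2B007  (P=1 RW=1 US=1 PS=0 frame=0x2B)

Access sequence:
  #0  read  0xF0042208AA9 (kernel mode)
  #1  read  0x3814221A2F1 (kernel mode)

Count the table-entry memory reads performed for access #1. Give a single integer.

Trace:
#0 VA=0xF0042208AA9 (r,kernel):
  [0] read 0x1C idx=30: raw=0x1D007 flags P=1 W=1 U=1 S=0
  [1] read 0x1D idx=1: raw=0x1E007 flags P=1 W=1 U=1 S=0
  [2] read 0x1E idx=17: raw=0x1F007 flags P=1 W=1 U=1 S=0
  [3] read 0x1F idx=8: raw=0x23007 flags P=1 W=1 U=1 S=0
  → PA=0x23AA9  (4 entries read)
#1 VA=0x3814221A2F1 (r,kernel):
  [0] read 0x1C idx=7: raw=0x24007 flags P=1 W=1 U=1 S=0
  [1] read 0x24 idx=5: raw=0x25007 flags P=1 W=1 U=1 S=0
  [2] read 0x25 idx=17: raw=0x28007 flags P=1 W=1 U=1 S=0
  [3] read 0x28 idx=26: raw=0x2B007 flags P=1 W=1 U=1 S=0
  → PA=0x2B2F1  (4 entries read)

Entries read for #1: 4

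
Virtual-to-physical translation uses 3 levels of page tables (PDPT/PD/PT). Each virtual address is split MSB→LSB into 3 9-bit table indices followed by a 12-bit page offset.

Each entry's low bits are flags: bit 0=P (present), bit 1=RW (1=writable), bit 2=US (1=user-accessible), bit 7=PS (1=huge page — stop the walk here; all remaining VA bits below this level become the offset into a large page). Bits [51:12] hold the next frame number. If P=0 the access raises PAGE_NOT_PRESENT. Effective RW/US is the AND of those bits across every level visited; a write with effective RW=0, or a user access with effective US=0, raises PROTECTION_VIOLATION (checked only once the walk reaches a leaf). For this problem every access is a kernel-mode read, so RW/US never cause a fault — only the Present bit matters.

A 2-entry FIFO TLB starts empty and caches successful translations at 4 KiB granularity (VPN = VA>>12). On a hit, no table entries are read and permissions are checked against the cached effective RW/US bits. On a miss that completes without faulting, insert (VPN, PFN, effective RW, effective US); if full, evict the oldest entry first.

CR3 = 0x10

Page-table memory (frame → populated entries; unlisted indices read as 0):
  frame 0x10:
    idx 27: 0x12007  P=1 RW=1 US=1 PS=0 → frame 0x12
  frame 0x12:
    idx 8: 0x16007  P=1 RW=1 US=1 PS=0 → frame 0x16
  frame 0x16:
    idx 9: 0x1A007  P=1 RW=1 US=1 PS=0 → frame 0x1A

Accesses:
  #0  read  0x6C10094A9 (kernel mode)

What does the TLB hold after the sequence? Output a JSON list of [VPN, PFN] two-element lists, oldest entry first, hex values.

Per-access translation:
#0 VA=0x6C10094A9 (r,kernel):
  L0: frame=0x10 idx=27 entry=0x12007 [P=1 RW=1 US=1 PS=0]
  L1: frame=0x12 idx=8 entry=0x16007 [P=1 RW=1 US=1 PS=0]
  L2: frame=0x16 idx=9 entry=0x1A007 [P=1 RW=1 US=1 PS=0]
  → PA=0x1A4A9  (3 entries read)

TLB: [["0x6C1009", "0x1A"]]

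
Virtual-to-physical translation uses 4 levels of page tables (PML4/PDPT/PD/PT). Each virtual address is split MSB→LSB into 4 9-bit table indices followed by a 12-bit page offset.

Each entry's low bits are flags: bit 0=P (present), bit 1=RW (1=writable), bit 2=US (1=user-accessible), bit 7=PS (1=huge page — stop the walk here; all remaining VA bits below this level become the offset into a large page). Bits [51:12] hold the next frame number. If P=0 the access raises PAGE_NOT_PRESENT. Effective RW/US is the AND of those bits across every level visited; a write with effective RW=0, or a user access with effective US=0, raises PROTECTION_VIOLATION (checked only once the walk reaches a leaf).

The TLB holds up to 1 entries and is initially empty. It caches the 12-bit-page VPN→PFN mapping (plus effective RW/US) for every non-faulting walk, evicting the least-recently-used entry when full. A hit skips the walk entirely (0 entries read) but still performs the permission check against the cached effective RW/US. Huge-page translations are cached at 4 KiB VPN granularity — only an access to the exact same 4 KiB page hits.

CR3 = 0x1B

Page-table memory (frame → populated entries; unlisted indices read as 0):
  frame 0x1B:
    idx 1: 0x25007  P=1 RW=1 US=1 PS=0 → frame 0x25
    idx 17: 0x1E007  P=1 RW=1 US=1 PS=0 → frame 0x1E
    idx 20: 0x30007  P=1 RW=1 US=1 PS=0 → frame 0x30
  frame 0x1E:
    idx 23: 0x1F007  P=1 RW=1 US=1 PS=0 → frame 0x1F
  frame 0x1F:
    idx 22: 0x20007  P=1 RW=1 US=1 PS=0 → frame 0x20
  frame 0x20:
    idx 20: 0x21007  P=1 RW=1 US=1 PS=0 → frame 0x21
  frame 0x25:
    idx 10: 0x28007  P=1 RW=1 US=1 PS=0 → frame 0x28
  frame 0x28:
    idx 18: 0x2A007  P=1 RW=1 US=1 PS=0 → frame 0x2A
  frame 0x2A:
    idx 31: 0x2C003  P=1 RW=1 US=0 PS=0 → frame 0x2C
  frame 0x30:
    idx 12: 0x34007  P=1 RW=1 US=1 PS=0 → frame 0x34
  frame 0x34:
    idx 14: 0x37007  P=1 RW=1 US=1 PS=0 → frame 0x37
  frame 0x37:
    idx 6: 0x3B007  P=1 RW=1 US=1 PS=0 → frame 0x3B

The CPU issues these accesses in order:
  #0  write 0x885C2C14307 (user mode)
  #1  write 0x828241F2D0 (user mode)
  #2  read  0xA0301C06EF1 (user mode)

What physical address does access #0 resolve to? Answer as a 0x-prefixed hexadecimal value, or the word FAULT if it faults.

Per-access translation:
#0 VA=0x885C2C14307 (w,user):
  [0] read 0x1B idx=17: raw=0x1E007 flags P=1 W=1 U=1 S=0
  [1] read 0x1E idx=23: raw=0x1F007 flags P=1 W=1 U=1 S=0
  [2] read 0x1F idx=22: raw=0x20007 flags P=1 W=1 U=1 S=0
  [3] read 0x20 idx=20: raw=0x21007 flags P=1 W=1 U=1 S=0
  → PA=0x21307  (4 entries read)
#1 VA=0x828241F2D0 (w,user):
  [0] read 0x1B idx=1: raw=0x25007 flags P=1 W=1 U=1 S=0
  [1] read 0x25 idx=10: raw=0x28007 flags P=1 W=1 U=1 S=0
  [2] read 0x28 idx=18: raw=0x2A007 flags P=1 W=1 U=1 S=0
  [3] read 0x2A idx=31: raw=0x2C003 flags P=1 W=1 U=0 S=0
  ⇒ fault: PROTECTION_VIOLATION  — 4 lookups
#2 VA=0xA0301C06EF1 (r,user):
  [0] read 0x1B idx=20: raw=0x30007 flags P=1 W=1 U=1 S=0
  [1] read 0x30 idx=12: raw=0x34007 flags P=1 W=1 U=1 S=0
  [2] read 0x34 idx=14: raw=0x37007 flags P=1 W=1 U=1 S=0
  [3] read 0x37 idx=6: raw=0x3B007 flags P=1 W=1 U=1 S=0
  → PA=0x3BEF1  (4 entries read)

Access #0 PA: 0x21307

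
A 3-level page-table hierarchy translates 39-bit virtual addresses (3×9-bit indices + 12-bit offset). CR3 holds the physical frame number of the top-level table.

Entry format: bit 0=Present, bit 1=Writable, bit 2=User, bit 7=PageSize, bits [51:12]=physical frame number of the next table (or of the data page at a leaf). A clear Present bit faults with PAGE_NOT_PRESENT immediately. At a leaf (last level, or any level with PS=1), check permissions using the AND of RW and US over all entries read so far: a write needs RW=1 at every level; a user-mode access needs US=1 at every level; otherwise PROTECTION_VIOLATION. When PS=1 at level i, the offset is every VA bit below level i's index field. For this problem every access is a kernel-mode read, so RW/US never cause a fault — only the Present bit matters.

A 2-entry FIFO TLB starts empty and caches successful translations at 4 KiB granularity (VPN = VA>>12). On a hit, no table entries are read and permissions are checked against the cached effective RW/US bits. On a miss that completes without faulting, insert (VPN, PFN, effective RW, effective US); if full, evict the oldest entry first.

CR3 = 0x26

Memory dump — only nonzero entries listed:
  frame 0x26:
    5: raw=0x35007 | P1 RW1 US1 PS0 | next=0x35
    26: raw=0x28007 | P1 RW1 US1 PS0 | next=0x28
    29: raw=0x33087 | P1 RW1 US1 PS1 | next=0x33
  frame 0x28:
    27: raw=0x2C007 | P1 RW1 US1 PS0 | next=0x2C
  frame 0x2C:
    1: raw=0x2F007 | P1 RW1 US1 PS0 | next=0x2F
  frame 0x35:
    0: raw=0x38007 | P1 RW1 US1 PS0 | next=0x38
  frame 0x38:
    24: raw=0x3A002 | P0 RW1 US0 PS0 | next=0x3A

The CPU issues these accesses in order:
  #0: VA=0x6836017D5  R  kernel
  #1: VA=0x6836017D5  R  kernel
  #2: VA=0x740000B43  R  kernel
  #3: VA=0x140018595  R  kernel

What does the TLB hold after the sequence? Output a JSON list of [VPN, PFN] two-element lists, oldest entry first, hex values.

Walk each access:
#0 VA=0x6836017D5 (r,kernel):
  [0] read 0x26 idx=26: raw=0x28007 flags P=1 W=1 U=1 S=0
  [1] read 0x28 idx=27: raw=0x2C007 flags P=1 W=1 U=1 S=0
  [2] read 0x2C idx=1: raw=0x2F007 flags P=1 W=1 U=1 S=0
  → PA=0x2F7D5  (3 entries read)
#1 VA=0x6836017D5 (r,kernel):
  TLB hit vpn=0x683601 → PA=0x2F7D5
#2 VA=0x740000B43 (r,kernel):
  [0] read 0x26 idx=29: raw=0x33087 flags P=1 W=1 U=1 S=1
  → PA=0x33B43 (huge @L0)  (1 entries read)
#3 VA=0x140018595 (r,kernel):
  [0] read 0x26 idx=5: raw=0x35007 flags P=1 W=1 U=1 S=0
  [1] read 0x35 idx=0: raw=0x38007 flags P=1 W=1 U=1 S=0
  [2] read 0x38 idx=24: raw=0x3A002 flags P=0 W=1 U=0 S=0
  ✗ PAGE_NOT_PRESENT  [3 reads]

TLB: [["0x683601", "0x2F"], ["0x740000", "0x33"]]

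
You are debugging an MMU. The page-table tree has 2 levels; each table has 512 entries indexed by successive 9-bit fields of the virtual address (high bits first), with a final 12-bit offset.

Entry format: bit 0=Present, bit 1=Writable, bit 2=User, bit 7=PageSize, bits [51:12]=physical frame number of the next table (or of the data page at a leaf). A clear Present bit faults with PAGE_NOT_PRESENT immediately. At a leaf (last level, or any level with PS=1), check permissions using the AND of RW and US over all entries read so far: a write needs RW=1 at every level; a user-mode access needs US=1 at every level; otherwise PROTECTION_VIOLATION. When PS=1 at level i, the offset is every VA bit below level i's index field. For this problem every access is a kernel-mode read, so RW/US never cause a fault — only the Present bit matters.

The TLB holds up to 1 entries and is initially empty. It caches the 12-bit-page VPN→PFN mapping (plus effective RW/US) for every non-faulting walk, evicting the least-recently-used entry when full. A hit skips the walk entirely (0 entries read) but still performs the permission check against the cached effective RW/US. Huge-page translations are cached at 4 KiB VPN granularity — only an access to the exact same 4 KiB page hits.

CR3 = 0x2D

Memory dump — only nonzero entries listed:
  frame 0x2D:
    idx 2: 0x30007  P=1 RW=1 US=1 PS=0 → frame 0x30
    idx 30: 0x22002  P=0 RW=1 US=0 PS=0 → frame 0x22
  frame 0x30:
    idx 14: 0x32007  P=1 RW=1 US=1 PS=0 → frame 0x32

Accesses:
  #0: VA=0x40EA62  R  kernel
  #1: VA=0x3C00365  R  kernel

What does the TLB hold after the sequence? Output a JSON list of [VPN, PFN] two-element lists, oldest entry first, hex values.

Trace:
#0 VA=0x40EA62 (r,kernel):
  [0] read 0x2D idx=2: raw=0x30007 flags P=1 W=1 U=1 S=0
  [1] read 0x30 idx=14: raw=0x32007 flags P=1 W=1 U=1 S=0
  ⇒ phys 0x32A62  [2 reads]
#1 VA=0x3C00365 (r,kernel):
  [0] read 0x2D idx=30: raw=0x22002 flags P=0 W=1 U=0 S=0
  ✗ PAGE_NOT_PRESENT  [1 reads]

TLB: [["0x40E", "0x32"]]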